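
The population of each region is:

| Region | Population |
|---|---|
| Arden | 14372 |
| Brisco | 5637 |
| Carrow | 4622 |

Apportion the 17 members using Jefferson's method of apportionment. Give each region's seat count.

Arden: 10, Brisco: 4, Carrow: 3

Standard divisor 24631/17 ≈ 1448.882; standard quotas: Arden 9.919, Brisco 3.891, Carrow 3.190.
Rounding down gives 9, 3, 3 = 15 seats, so the divisor must be adjusted.
With modified divisor 1400: modified quotas Arden 10.266, Brisco 4.026, Carrow 3.301.
Rounding down: Arden 10, Brisco 4, Carrow 3 (total 17).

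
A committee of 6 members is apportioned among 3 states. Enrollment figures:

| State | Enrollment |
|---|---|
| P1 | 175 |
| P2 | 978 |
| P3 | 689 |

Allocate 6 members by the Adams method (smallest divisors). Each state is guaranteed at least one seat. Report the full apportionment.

Standard divisor 1842/6 ≈ 307; standard quotas: P1 0.570, P2 3.186, P3 2.244.
Rounding up gives 1, 4, 3 = 8 seats, so the divisor must be adjusted.
With modified divisor 400: modified quotas P1 0.438, P2 2.445, P3 1.722.
Rounding up: P1 1, P2 3, P3 2 (total 6).

P1 1, P2 3, P3 2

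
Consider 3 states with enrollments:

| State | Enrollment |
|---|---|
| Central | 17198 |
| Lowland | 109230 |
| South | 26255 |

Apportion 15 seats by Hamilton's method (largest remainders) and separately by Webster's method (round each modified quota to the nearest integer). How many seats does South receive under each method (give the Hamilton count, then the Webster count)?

Hamilton: Central 2, Lowland 11, South 2.
Webster: Central 2, Lowland 10, South 3.
South gets 2 under Hamilton and 3 under Webster.

2 and 3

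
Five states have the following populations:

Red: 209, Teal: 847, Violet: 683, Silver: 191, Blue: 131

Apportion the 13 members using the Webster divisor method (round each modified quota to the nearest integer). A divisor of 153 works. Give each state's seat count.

Red=1, Teal=6, Violet=4, Silver=1, Blue=1

With modified divisor 153: modified quotas Red 1.366, Teal 5.536, Violet 4.464, Silver 1.248, Blue 0.856.
Rounding to the nearest integer: Red 1, Teal 6, Violet 4, Silver 1, Blue 1 (total 13).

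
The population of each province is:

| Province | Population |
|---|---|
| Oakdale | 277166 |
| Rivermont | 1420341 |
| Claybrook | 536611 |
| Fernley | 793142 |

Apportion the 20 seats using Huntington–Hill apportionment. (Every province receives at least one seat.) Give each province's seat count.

With divisor 152312: modified quotas Oakdale 1.820, Rivermont 9.325, Claybrook 3.523, Fernley 5.207.
Geometric-mean thresholds: Oakdale √(1·2)=1.414, Rivermont √(9·10)=9.487, Claybrook √(3·4)=3.464, Fernley √(5·6)=5.477.
Each quota rounded against its threshold gives Oakdale 2, Rivermont 9, Claybrook 4, Fernley 5 (total 20).

Oakdale: 2, Rivermont: 9, Claybrook: 4, Fernley: 5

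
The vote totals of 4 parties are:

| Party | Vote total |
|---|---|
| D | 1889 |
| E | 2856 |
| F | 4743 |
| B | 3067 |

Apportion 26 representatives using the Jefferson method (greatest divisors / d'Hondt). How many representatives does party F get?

10

Standard divisor 12555/26 ≈ 482.885; standard quotas: D 3.912, E 5.914, F 9.822, B 6.351.
Rounding down gives 3, 5, 9, 6 = 23 seats, so the divisor must be adjusted.
With modified divisor 460: modified quotas D 4.107, E 6.209, F 10.311, B 6.667.
Rounding down: D 4, E 6, F 10, B 6 (total 26).
F receives 10.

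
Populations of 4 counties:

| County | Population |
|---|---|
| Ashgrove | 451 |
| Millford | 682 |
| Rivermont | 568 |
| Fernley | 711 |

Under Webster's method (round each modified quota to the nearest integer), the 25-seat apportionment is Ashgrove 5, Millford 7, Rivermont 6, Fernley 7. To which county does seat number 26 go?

Fernley

Priority for the next seat is population ÷ (current seats + 0.5).
Priorities: Ashgrove 82.000, Millford 90.933, Rivermont 87.385, Fernley 94.800.
Highest priority: Fernley.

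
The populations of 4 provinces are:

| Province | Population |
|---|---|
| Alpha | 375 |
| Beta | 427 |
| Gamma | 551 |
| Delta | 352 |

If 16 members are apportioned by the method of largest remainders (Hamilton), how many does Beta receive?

Standard divisor: 1705 ÷ 16 ≈ 106.562.
Standard quotas: Alpha 3.519, Beta 4.007, Gamma 5.171, Delta 3.303.
Lower quotas: Alpha 3, Beta 4, Gamma 5, Delta 3 (sum 15, leaving 1 seat).
Remainders in descending order: Alpha 0.519, Delta 0.303, Gamma 0.171, Beta 0.007.
The surplus seat goes to Alpha.
Beta receives 4.

4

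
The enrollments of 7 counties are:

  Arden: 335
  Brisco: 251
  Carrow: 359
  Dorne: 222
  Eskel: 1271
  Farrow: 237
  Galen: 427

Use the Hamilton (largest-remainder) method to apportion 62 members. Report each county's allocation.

Arden: 7; Brisco: 5; Carrow: 7; Dorne: 4; Eskel: 25; Farrow: 5; Galen: 9

Total 3102; standard divisor 3102/62 ≈ 50.032.
Standard quotas: Arden 6.696, Brisco 5.017, Carrow 7.175, Dorne 4.437, Eskel 25.404, Farrow 4.737, Galen 8.534.
Lower quotas: Arden 6, Brisco 5, Carrow 7, Dorne 4, Eskel 25, Farrow 4, Galen 8 (sum 59, leaving 3 seats).
Remainders in descending order: Farrow 0.737, Arden 0.696, Galen 0.534, Dorne 0.437, Eskel 0.404, Carrow 0.175, Brisco 0.017.
The surplus seats go to Farrow, Arden, Galen.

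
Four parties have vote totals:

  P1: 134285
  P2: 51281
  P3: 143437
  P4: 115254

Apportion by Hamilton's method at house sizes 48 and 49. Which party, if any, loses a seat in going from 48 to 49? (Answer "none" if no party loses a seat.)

P2

At 48 seats: P1 15, P2 6, P3 15, P4 12.
At 49 seats: P1 15, P2 5, P3 16, P4 13.
P2 drops from 6 to 5.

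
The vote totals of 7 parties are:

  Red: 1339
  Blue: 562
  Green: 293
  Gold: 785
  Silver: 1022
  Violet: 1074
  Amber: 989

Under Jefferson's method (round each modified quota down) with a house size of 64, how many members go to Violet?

11

Standard divisor 6064/64 ≈ 94.75; standard quotas: Red 14.132, Blue 5.931, Green 3.092, Gold 8.285, Silver 10.786, Violet 11.335, Amber 10.438.
Rounding down gives 14, 5, 3, 8, 10, 11, 10 = 61 seats, so the divisor must be adjusted.
With modified divisor 89.7: modified quotas Red 14.928, Blue 6.265, Green 3.266, Gold 8.751, Silver 11.394, Violet 11.973, Amber 11.026.
Rounding down: Red 14, Blue 6, Green 3, Gold 8, Silver 11, Violet 11, Amber 11 (total 64).
Violet receives 11.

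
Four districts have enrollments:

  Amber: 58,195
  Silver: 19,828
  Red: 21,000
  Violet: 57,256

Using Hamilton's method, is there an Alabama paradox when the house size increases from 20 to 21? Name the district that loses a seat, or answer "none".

Silver

At 20 seats: Amber 7, Silver 3, Red 3, Violet 7.
At 21 seats: Amber 8, Silver 2, Red 3, Violet 8.
Silver drops from 3 to 2.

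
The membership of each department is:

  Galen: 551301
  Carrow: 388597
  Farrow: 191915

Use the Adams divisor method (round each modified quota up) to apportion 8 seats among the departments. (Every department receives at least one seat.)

Galen 3, Carrow 3, Farrow 2

Standard divisor 1131813/8 ≈ 141476.625; standard quotas: Galen 3.897, Carrow 2.747, Farrow 1.357.
Rounding up gives 4, 3, 2 = 9 seats, so the divisor must be adjusted.
With modified divisor 187800: modified quotas Galen 2.936, Carrow 2.069, Farrow 1.022.
Rounding up: Galen 3, Carrow 3, Farrow 2 (total 8).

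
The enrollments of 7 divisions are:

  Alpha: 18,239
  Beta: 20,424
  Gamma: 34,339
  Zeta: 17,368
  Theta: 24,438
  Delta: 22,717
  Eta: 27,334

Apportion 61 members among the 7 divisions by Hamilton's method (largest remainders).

Alpha 7; Beta 8; Gamma 13; Zeta 6; Theta 9; Delta 8; Eta 10

The standard divisor is 164859/61 ≈ 2702.607.
Standard quotas: Alpha 6.7487, Beta 7.5571, Gamma 12.7059, Zeta 6.4264, Theta 9.0424, Delta 8.4056, Eta 10.1139.
Lower quotas: Alpha 6, Beta 7, Gamma 12, Zeta 6, Theta 9, Delta 8, Eta 10 (sum 58, leaving 3 seats).
Remainders in descending order: Alpha 0.7487, Gamma 0.7059, Beta 0.5571, Zeta 0.4264, Delta 0.4056, Eta 0.1139, Theta 0.0424.
Largest remainders: Alpha, Gamma, Beta receive the extra seats.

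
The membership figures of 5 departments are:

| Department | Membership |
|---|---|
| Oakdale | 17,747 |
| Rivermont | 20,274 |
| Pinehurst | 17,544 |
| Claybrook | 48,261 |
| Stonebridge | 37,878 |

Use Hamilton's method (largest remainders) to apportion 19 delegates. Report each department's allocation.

Total 141704; standard divisor 141704/19 ≈ 7458.105.
Standard quotas: Oakdale 2.3796, Rivermont 2.7184, Pinehurst 2.3523, Claybrook 6.4709, Stonebridge 5.0788.
Lower quotas: Oakdale 2, Rivermont 2, Pinehurst 2, Claybrook 6, Stonebridge 5 (sum 17, leaving 2 seats).
Remainders in descending order: Rivermont 0.7184, Claybrook 0.4709, Oakdale 0.3796, Pinehurst 0.3523, Stonebridge 0.0788.
The surplus seats go to Rivermont, Claybrook.

Oakdale: 2; Rivermont: 3; Pinehurst: 2; Claybrook: 7; Stonebridge: 5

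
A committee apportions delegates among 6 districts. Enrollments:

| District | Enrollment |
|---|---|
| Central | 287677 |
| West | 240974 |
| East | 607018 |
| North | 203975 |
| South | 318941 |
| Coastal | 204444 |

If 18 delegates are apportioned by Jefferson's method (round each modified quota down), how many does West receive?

2

Standard divisor 1863029/18 ≈ 103501.611; standard quotas: Central 2.779, West 2.328, East 5.865, North 1.971, South 3.082, Coastal 1.975.
Rounding down gives 2, 2, 5, 1, 3, 1 = 14 seats, so the divisor must be adjusted.
With modified divisor 91300: modified quotas Central 3.151, West 2.639, East 6.649, North 2.234, South 3.493, Coastal 2.239.
Rounding down: Central 3, West 2, East 6, North 2, South 3, Coastal 2 (total 18).
West receives 2.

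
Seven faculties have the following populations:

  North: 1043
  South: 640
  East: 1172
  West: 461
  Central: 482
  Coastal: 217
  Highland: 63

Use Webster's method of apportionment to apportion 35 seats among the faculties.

Standard divisor 4078/35 ≈ 116.514; standard quotas: North 8.952, South 5.493, East 10.059, West 3.957, Central 4.137, Coastal 1.862, Highland 0.541.
Rounding to the nearest integer gives North 9, South 5, East 10, West 4, Central 4, Coastal 2, Highland 1 — total 35, matching the house size, so no adjustment is needed.

North 9; South 5; East 10; West 4; Central 4; Coastal 2; Highland 1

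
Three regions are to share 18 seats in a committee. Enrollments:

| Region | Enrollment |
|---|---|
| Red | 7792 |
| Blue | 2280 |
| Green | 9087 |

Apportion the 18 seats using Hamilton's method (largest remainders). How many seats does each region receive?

The standard divisor is 19159/18 ≈ 1064.389.
Standard quotas: Red 7.3206, Blue 2.1421, Green 8.5373.
Lower quotas: Red 7, Blue 2, Green 8 (sum 17, leaving 1 seat).
Remainders in descending order: Green 0.5373, Red 0.3206, Blue 0.1421.
Largest remainder: Green receives the extra seat.

Red 7, Blue 2, Green 9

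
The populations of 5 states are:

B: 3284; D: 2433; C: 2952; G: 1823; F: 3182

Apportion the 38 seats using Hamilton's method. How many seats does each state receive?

Total 13674; standard divisor 13674/38 ≈ 359.842.
Standard quotas: B 9.126, D 6.761, C 8.204, G 5.066, F 8.843.
Lower quotas: B 9, D 6, C 8, G 5, F 8 (sum 36, leaving 2 seats).
Remainders in descending order: F 0.843, D 0.761, C 0.204, B 0.126, G 0.066.
Largest remainders: F, D receive the extra seats.

B 9; D 7; C 8; G 5; F 9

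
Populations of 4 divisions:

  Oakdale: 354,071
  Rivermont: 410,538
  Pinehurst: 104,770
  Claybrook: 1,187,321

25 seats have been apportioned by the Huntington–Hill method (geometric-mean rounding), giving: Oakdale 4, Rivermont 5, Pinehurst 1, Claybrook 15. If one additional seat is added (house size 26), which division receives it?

Oakdale

Priority for the next seat is population ÷ (√(s·(s+1))).
Priorities: Oakdale 79172.682, Rivermont 74953.641, Pinehurst 74083.577, Claybrook 76641.241.
Highest priority: Oakdale.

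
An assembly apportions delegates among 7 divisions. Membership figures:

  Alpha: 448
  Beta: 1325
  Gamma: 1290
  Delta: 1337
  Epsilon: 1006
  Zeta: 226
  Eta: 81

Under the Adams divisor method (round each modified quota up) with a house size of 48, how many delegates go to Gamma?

Standard divisor 5713/48 ≈ 119.021; standard quotas: Alpha 3.764, Beta 11.133, Gamma 10.838, Delta 11.233, Epsilon 8.452, Zeta 1.899, Eta 0.681.
Rounding up gives 4, 12, 11, 12, 9, 2, 1 = 51 seats, so the divisor must be adjusted.
With modified divisor 127: modified quotas Alpha 3.528, Beta 10.433, Gamma 10.157, Delta 10.528, Epsilon 7.921, Zeta 1.780, Eta 0.638.
Rounding up: Alpha 4, Beta 11, Gamma 11, Delta 11, Epsilon 8, Zeta 2, Eta 1 (total 48).
Gamma receives 11.

11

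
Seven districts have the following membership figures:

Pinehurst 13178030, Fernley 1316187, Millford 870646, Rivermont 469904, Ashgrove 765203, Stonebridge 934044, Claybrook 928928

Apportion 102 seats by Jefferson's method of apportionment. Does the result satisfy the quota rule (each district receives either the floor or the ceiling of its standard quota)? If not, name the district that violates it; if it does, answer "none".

Pinehurst

Standard quotas: Pinehurst 72.803, Fernley 7.271, Millford 4.810, Rivermont 2.596, Ashgrove 4.227, Stonebridge 5.160, Claybrook 5.132.
Jefferson allocation: Pinehurst 75, Fernley 7, Millford 4, Rivermont 2, Ashgrove 4, Stonebridge 5, Claybrook 5.
Pinehurst has quota 72.803 (lower 72, upper 73) but receives 75 — outside the quota interval.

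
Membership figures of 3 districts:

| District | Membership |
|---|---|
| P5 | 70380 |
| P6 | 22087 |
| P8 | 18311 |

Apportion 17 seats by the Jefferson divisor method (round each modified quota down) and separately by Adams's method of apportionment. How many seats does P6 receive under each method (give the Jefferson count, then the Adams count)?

Jefferson: P5 11, P6 3, P8 3.
Adams: P5 10, P6 4, P8 3.
P6 gets 3 under Jefferson and 4 under Adams.

3 and 4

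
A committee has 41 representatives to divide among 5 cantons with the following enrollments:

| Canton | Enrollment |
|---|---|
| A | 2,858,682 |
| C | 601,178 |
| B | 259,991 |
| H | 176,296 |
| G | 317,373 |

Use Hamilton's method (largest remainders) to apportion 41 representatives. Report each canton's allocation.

A: 28, C: 6, B: 2, H: 2, G: 3

Standard divisor: 4213520 ÷ 41 ≈ 102768.78.
Standard quotas: A 27.8166, C 5.8498, B 2.5299, H 1.7155, G 3.0882.
Lower quotas: A 27, C 5, B 2, H 1, G 3 (sum 38, leaving 3 seats).
Remainders in descending order: C 0.8498, A 0.8166, H 0.7155, B 0.5299, G 0.0882.
The surplus seats go to C, A, H.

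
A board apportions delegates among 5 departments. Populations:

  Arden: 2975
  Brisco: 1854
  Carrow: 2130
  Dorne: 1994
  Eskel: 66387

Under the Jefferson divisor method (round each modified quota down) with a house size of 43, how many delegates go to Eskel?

39

Standard divisor 75340/43 ≈ 1752.093; standard quotas: Arden 1.698, Brisco 1.058, Carrow 1.216, Dorne 1.138, Eskel 37.890.
Rounding down gives 1, 1, 1, 1, 37 = 41 seats, so the divisor must be adjusted.
With modified divisor 1700: modified quotas Arden 1.750, Brisco 1.091, Carrow 1.253, Dorne 1.173, Eskel 39.051.
Rounding down: Arden 1, Brisco 1, Carrow 1, Dorne 1, Eskel 39 (total 43).
Eskel receives 39.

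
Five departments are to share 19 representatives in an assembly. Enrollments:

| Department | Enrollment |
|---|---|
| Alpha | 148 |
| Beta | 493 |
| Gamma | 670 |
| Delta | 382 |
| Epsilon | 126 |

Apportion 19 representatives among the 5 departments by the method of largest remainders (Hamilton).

Standard divisor: 1819 ÷ 19 ≈ 95.737.
Standard quotas: Alpha 1.546, Beta 5.150, Gamma 6.998, Delta 3.990, Epsilon 1.316.
Lower quotas: Alpha 1, Beta 5, Gamma 6, Delta 3, Epsilon 1 (sum 16, leaving 3 seats).
Remainders in descending order: Gamma 0.998, Delta 0.990, Alpha 0.546, Epsilon 0.316, Beta 0.150.
Largest remainders: Gamma, Delta, Alpha receive the extra seats.

Alpha=2, Beta=5, Gamma=7, Delta=4, Epsilon=1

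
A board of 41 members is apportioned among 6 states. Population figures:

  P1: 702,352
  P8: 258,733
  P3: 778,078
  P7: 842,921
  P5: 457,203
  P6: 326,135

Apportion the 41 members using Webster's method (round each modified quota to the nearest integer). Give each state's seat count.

Standard divisor 3365422/41 ≈ 82083.463; standard quotas: P1 8.557, P8 3.152, P3 9.479, P7 10.269, P5 5.570, P6 3.973.
Rounding to the nearest integer gives P1 9, P8 3, P3 9, P7 10, P5 6, P6 4 — total 41, matching the house size, so no adjustment is needed.

P1=9, P8=3, P3=9, P7=10, P5=6, P6=4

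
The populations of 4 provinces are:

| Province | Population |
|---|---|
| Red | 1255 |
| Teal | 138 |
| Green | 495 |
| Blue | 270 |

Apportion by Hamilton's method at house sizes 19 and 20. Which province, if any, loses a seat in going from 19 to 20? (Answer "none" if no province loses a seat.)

Blue

At 19 seats: Red 11, Teal 1, Green 4, Blue 3.
At 20 seats: Red 12, Teal 1, Green 5, Blue 2.
Blue drops from 3 to 2.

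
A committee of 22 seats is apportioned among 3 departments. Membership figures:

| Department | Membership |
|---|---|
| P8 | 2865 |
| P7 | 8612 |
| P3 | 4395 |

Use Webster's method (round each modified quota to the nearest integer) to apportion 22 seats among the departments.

P8 4; P7 12; P3 6

Standard divisor 15872/22 ≈ 721.455; standard quotas: P8 3.971, P7 11.937, P3 6.092.
Rounding to the nearest integer gives P8 4, P7 12, P3 6 — total 22, matching the house size, so no adjustment is needed.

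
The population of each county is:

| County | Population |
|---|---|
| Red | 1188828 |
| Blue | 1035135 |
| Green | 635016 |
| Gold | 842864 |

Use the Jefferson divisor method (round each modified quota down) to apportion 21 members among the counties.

Standard divisor 3701843/21 ≈ 176278.238; standard quotas: Red 6.744, Blue 5.872, Green 3.602, Gold 4.781.
Rounding down gives 6, 5, 3, 4 = 18 seats, so the divisor must be adjusted.
With modified divisor 163700: modified quotas Red 7.262, Blue 6.323, Green 3.879, Gold 5.149.
Rounding down: Red 7, Blue 6, Green 3, Gold 5 (total 21).

Red: 7; Blue: 6; Green: 3; Gold: 5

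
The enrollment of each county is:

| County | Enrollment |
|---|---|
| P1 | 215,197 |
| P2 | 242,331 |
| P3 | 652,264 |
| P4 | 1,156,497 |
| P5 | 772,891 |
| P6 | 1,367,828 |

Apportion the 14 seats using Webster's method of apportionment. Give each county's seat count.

Standard divisor 4407008/14 ≈ 314786.286; standard quotas: P1 0.684, P2 0.770, P3 2.072, P4 3.674, P5 2.455, P6 4.345.
Rounding to the nearest integer gives P1 1, P2 1, P3 2, P4 4, P5 2, P6 4 — total 14, matching the house size, so no adjustment is needed.

P1 1, P2 1, P3 2, P4 4, P5 2, P6 4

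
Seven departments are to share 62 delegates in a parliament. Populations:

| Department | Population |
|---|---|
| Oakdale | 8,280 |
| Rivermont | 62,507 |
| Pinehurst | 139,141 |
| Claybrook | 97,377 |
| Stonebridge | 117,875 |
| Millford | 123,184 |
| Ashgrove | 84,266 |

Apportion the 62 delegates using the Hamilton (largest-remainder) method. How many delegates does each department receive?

Oakdale 1; Rivermont 6; Pinehurst 14; Claybrook 9; Stonebridge 12; Millford 12; Ashgrove 8

Total 632630; standard divisor 632630/62 ≈ 10203.71.
Standard quotas: Oakdale 0.8115, Rivermont 6.1259, Pinehurst 13.6363, Claybrook 9.5433, Stonebridge 11.5522, Millford 12.0725, Ashgrove 8.2584.
Lower quotas: Oakdale 0, Rivermont 6, Pinehurst 13, Claybrook 9, Stonebridge 11, Millford 12, Ashgrove 8 (sum 59, leaving 3 seats).
Remainders in descending order: Oakdale 0.8115, Pinehurst 0.6363, Stonebridge 0.5522, Claybrook 0.5433, Ashgrove 0.2584, Rivermont 0.1259, Millford 0.0725.
The surplus seats go to Oakdale, Pinehurst, Stonebridge.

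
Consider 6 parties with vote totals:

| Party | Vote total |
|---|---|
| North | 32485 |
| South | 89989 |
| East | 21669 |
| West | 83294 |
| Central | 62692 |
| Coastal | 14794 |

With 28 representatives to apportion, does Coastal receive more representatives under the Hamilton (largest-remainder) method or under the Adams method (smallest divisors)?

Adams

Hamilton: North 3, South 8, East 2, West 8, Central 6, Coastal 1.
Adams: North 3, South 8, East 2, West 7, Central 6, Coastal 2.
Coastal gets 1 under Hamilton and 2 under Adams.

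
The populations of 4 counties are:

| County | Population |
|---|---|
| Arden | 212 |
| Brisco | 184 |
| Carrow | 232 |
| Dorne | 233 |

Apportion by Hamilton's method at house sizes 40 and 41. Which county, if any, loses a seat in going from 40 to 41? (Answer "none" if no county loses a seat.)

At 40 seats: Arden 10, Brisco 8, Carrow 11, Dorne 11.
At 41 seats: Arden 10, Brisco 9, Carrow 11, Dorne 11.
No county's allocation decreased.

none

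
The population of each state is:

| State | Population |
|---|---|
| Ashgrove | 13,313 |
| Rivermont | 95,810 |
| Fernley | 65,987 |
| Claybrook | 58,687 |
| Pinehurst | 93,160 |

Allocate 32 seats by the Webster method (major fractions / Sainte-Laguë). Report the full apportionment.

Ashgrove: 1, Rivermont: 9, Fernley: 7, Claybrook: 6, Pinehurst: 9

Standard divisor 326957/32 ≈ 10217.406; standard quotas: Ashgrove 1.303, Rivermont 9.377, Fernley 6.458, Claybrook 5.744, Pinehurst 9.118.
Rounding to the nearest integer gives 1, 9, 6, 6, 9 = 31 seats, so the divisor must be adjusted.
With modified divisor 10120: modified quotas Ashgrove 1.316, Rivermont 9.467, Fernley 6.520, Claybrook 5.799, Pinehurst 9.206.
Rounding to the nearest integer: Ashgrove 1, Rivermont 9, Fernley 7, Claybrook 6, Pinehurst 9 (total 32).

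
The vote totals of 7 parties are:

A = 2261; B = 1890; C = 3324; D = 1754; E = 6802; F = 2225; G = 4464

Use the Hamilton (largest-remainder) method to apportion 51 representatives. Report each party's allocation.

The standard divisor is 22720/51 ≈ 445.49.
Standard quotas: A 5.0753, B 4.2425, C 7.4614, D 3.9372, E 15.2686, F 4.9945, G 10.0204.
Lower quotas: A 5, B 4, C 7, D 3, E 15, F 4, G 10 (sum 48, leaving 3 seats).
Remainders in descending order: F 0.9945, D 0.9372, C 0.4614, E 0.2686, B 0.2425, A 0.0753, G 0.0204.
The surplus seats go to F, D, C.

A: 5, B: 4, C: 8, D: 4, E: 15, F: 5, G: 10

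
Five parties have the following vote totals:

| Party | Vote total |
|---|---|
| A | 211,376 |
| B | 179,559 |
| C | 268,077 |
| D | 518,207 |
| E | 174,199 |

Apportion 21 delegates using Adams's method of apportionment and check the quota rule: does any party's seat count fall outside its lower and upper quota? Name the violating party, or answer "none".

Standard quotas: A 3.285, B 2.790, C 4.166, D 8.053, E 2.707.
Adams allocation: A 3, B 3, C 4, D 8, E 3.
Every allocation lies between the lower and upper quota.

none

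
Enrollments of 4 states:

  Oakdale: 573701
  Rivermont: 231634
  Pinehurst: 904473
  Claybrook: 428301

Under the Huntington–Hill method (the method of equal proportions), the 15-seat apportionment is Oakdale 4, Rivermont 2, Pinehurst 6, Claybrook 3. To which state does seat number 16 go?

Priority for the next seat is population ÷ (√(s·(s+1))).
Priorities: Oakdale 128283.443, Rivermont 94564.185, Pinehurst 139563.214, Claybrook 123639.849.
Highest priority: Pinehurst.

Pinehurst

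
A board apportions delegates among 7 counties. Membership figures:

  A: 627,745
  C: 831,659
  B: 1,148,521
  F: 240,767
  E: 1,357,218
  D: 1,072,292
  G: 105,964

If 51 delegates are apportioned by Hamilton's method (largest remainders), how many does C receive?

8

The standard divisor is 5384166/51 ≈ 105571.882.
Standard quotas: A 5.9461, C 7.8777, B 10.8790, F 2.2806, E 12.8559, D 10.1570, G 1.0037.
Lower quotas: A 5, C 7, B 10, F 2, E 12, D 10, G 1 (sum 47, leaving 4 seats).
Remainders in descending order: A 0.9461, B 0.8790, C 0.8777, E 0.8559, F 0.2806, D 0.1570, G 0.0037.
Largest remainders: A, B, C, E receive the extra seats.
C receives 8.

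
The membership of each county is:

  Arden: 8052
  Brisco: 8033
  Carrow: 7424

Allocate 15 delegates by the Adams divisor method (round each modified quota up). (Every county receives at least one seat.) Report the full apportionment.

Standard divisor 23509/15 ≈ 1567.267; standard quotas: Arden 5.138, Brisco 5.125, Carrow 4.737.
Rounding up gives 6, 6, 5 = 17 seats, so the divisor must be adjusted.
With modified divisor 1700: modified quotas Arden 4.736, Brisco 4.725, Carrow 4.367.
Rounding up: Arden 5, Brisco 5, Carrow 5 (total 15).

Arden: 5, Brisco: 5, Carrow: 5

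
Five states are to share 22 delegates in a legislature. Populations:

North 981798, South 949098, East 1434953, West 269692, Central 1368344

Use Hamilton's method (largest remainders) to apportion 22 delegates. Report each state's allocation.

North=5, South=4, East=6, West=1, Central=6

Standard divisor: 5003885 ÷ 22 ≈ 227449.318.
Standard quotas: North 4.3166, South 4.1728, East 6.3089, West 1.1857, Central 6.0160.
Lower quotas: North 4, South 4, East 6, West 1, Central 6 (sum 21, leaving 1 seat).
Remainders in descending order: North 0.3166, East 0.3089, West 0.1857, South 0.1728, Central 0.0160.
Largest remainder: North receives the extra seat.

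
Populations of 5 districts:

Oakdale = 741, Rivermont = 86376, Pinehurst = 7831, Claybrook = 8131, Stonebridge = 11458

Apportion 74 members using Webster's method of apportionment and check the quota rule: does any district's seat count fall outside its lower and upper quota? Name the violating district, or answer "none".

Standard quotas: Oakdale 0.479, Rivermont 55.806, Pinehurst 5.059, Claybrook 5.253, Stonebridge 7.403.
Webster allocation: Oakdale 0, Rivermont 57, Pinehurst 5, Claybrook 5, Stonebridge 7.
Rivermont has quota 55.806 (lower 55, upper 56) but receives 57 — outside the quota interval.

Rivermont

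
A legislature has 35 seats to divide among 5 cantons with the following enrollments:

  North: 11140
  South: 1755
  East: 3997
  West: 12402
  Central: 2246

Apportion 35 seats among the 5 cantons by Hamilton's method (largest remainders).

The standard divisor is 31540/35 ≈ 901.143.
Standard quotas: North 12.3621, South 1.9475, East 4.4355, West 13.7625, Central 2.4924.
Lower quotas: North 12, South 1, East 4, West 13, Central 2 (sum 32, leaving 3 seats).
Remainders in descending order: South 0.9475, West 0.7625, Central 0.4924, East 0.4355, North 0.3621.
Largest remainders: South, West, Central receive the extra seats.

North 12, South 2, East 4, West 14, Central 3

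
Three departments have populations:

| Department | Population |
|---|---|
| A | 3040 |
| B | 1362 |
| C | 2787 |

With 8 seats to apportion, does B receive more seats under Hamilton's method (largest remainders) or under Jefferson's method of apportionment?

Hamilton

Hamilton: A 3, B 2, C 3.
Jefferson: A 4, B 1, C 3.
B gets 2 under Hamilton and 1 under Jefferson.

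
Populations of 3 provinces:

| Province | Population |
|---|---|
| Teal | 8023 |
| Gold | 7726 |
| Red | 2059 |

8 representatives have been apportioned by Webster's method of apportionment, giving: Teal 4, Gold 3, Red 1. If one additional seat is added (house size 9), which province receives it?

Priority for the next seat is population ÷ (current seats + 0.5).
Priorities: Teal 1782.889, Gold 2207.429, Red 1372.667.
Highest priority: Gold.

Gold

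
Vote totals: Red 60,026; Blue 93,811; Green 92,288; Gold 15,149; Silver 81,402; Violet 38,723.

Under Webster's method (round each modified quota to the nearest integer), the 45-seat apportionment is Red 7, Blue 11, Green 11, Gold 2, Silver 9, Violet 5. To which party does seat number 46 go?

Priority for the next seat is population ÷ (current seats + 0.5).
Priorities: Red 8003.467, Blue 8157.478, Green 8025.043, Gold 6059.600, Silver 8568.632, Violet 7040.545.
Highest priority: Silver.

Silver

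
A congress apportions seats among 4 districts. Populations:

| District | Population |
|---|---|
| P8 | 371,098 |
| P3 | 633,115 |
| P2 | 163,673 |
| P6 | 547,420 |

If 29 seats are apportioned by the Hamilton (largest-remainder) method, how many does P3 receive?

11

The standard divisor is 1715306/29 ≈ 59148.483.
Standard quotas: P8 6.2740, P3 10.7038, P2 2.7672, P6 9.2550.
Lower quotas: P8 6, P3 10, P2 2, P6 9 (sum 27, leaving 2 seats).
Remainders in descending order: P2 0.7672, P3 0.7038, P8 0.2740, P6 0.2550.
The surplus seats go to P2, P3.
P3 receives 11.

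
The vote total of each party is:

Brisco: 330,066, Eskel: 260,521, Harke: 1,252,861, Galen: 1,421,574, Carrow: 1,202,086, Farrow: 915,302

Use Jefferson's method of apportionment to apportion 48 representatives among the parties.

Standard divisor 5382410/48 ≈ 112133.542; standard quotas: Brisco 2.944, Eskel 2.323, Harke 11.173, Galen 12.678, Carrow 10.720, Farrow 8.163.
Rounding down gives 2, 2, 11, 12, 10, 8 = 45 seats, so the divisor must be adjusted.
With modified divisor 106800: modified quotas Brisco 3.091, Eskel 2.439, Harke 11.731, Galen 13.311, Carrow 11.255, Farrow 8.570.
Rounding down: Brisco 3, Eskel 2, Harke 11, Galen 13, Carrow 11, Farrow 8 (total 48).

Brisco=3, Eskel=2, Harke=11, Galen=13, Carrow=11, Farrow=8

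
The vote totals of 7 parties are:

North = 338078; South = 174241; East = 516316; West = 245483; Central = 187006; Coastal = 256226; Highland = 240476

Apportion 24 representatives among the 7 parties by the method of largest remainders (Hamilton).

Total 1957826; standard divisor 1957826/24 ≈ 81576.083.
Standard quotas: North 4.1443, South 2.1359, East 6.3293, West 3.0093, Central 2.2924, Coastal 3.1409, Highland 2.9479.
Lower quotas: North 4, South 2, East 6, West 3, Central 2, Coastal 3, Highland 2 (sum 22, leaving 2 seats).
Remainders in descending order: Highland 0.9479, East 0.3293, Central 0.2924, North 0.1443, Coastal 0.1409, South 0.1359, West 0.0093.
The surplus seats go to Highland, East.

North 4, South 2, East 7, West 3, Central 2, Coastal 3, Highland 3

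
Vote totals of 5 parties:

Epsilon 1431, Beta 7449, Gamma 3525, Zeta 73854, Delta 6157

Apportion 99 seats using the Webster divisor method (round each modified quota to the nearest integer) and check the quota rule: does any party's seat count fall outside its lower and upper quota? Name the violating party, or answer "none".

Zeta

Standard quotas: Epsilon 1.533, Beta 7.980, Gamma 3.776, Zeta 79.116, Delta 6.596.
Webster allocation: Epsilon 2, Beta 8, Gamma 4, Zeta 78, Delta 7.
Zeta has quota 79.116 (lower 79, upper 80) but receives 78 — outside the quota interval.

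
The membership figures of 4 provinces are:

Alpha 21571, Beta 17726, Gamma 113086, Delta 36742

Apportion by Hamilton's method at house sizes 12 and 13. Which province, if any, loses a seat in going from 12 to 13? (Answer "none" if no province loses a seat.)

Alpha

At 12 seats: Alpha 2, Beta 1, Gamma 7, Delta 2.
At 13 seats: Alpha 1, Beta 1, Gamma 8, Delta 3.
Alpha drops from 2 to 1.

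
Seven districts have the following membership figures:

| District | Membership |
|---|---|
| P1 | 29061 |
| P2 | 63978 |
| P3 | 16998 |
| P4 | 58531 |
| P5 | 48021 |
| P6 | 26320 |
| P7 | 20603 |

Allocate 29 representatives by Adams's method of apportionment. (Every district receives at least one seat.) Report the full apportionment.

Standard divisor 263512/29 ≈ 9086.621; standard quotas: P1 3.198, P2 7.041, P3 1.871, P4 6.441, P5 5.285, P6 2.897, P7 2.267.
Rounding up gives 4, 8, 2, 7, 6, 3, 3 = 33 seats, so the divisor must be adjusted.
With modified divisor 10000: modified quotas P1 2.906, P2 6.398, P3 1.700, P4 5.853, P5 4.802, P6 2.632, P7 2.060.
Rounding up: P1 3, P2 7, P3 2, P4 6, P5 5, P6 3, P7 3 (total 29).

P1 3, P2 7, P3 2, P4 6, P5 5, P6 3, P7 3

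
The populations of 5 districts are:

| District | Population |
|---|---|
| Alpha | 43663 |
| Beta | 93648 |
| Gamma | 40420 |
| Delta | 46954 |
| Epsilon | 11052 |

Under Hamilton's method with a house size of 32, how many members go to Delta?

Standard divisor: 235737 ÷ 32 ≈ 7366.781.
Standard quotas: Alpha 5.9270, Beta 12.7122, Gamma 5.4868, Delta 6.3737, Epsilon 1.5002.
Lower quotas: Alpha 5, Beta 12, Gamma 5, Delta 6, Epsilon 1 (sum 29, leaving 3 seats).
Remainders in descending order: Alpha 0.9270, Beta 0.7122, Epsilon 0.5002, Gamma 0.4868, Delta 0.3737.
The surplus seats go to Alpha, Beta, Epsilon.
Delta receives 6.

6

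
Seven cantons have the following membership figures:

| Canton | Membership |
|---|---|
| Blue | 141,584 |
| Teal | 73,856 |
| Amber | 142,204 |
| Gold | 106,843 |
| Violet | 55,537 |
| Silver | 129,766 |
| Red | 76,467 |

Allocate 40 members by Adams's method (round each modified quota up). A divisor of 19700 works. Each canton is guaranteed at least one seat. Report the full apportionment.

With modified divisor 19700: modified quotas Blue 7.187, Teal 3.749, Amber 7.218, Gold 5.424, Violet 2.819, Silver 6.587, Red 3.882.
Rounding up: Blue 8, Teal 4, Amber 8, Gold 6, Violet 3, Silver 7, Red 4 (total 40).

Blue: 8, Teal: 4, Amber: 8, Gold: 6, Violet: 3, Silver: 7, Red: 4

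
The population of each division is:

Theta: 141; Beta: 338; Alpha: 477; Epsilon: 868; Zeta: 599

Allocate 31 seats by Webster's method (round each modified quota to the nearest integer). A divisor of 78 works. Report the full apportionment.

With modified divisor 78: modified quotas Theta 1.808, Beta 4.333, Alpha 6.115, Epsilon 11.128, Zeta 7.679.
Rounding to the nearest integer: Theta 2, Beta 4, Alpha 6, Epsilon 11, Zeta 8 (total 31).

Theta=2; Beta=4; Alpha=6; Epsilon=11; Zeta=8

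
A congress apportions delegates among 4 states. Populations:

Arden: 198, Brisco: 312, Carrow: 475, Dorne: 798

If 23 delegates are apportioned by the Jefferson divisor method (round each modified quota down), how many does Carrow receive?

Standard divisor 1783/23 ≈ 77.522; standard quotas: Arden 2.554, Brisco 4.025, Carrow 6.127, Dorne 10.294.
Rounding down gives 2, 4, 6, 10 = 22 seats, so the divisor must be adjusted.
With modified divisor 70: modified quotas Arden 2.829, Brisco 4.457, Carrow 6.786, Dorne 11.400.
Rounding down: Arden 2, Brisco 4, Carrow 6, Dorne 11 (total 23).
Carrow receives 6.

6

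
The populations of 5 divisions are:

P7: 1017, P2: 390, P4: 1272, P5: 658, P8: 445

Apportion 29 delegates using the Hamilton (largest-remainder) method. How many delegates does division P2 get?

The standard divisor is 3782/29 ≈ 130.414.
Standard quotas: P7 7.798, P2 2.990, P4 9.754, P5 5.045, P8 3.412.
Lower quotas: P7 7, P2 2, P4 9, P5 5, P8 3 (sum 26, leaving 3 seats).
Remainders in descending order: P2 0.990, P7 0.798, P4 0.754, P8 0.412, P5 0.045.
Largest remainders: P2, P7, P4 receive the extra seats.
P2 receives 3.

3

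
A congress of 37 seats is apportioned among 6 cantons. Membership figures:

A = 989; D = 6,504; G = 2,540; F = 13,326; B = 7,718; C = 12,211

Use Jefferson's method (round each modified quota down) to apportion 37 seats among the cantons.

A 0, D 5, G 2, F 12, B 7, C 11

Standard divisor 43288/37 ≈ 1169.946; standard quotas: A 0.845, D 5.559, G 2.171, F 11.390, B 6.597, C 10.437.
Rounding down gives 0, 5, 2, 11, 6, 10 = 34 seats, so the divisor must be adjusted.
With modified divisor 1090: modified quotas A 0.907, D 5.967, G 2.330, F 12.226, B 7.081, C 11.203.
Rounding down: A 0, D 5, G 2, F 12, B 7, C 11 (total 37).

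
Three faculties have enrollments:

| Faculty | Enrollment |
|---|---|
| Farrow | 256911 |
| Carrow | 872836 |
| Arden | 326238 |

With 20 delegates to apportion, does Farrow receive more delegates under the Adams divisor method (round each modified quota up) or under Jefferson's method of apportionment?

Adams

Adams: Farrow 4, Carrow 11, Arden 5.
Jefferson: Farrow 3, Carrow 13, Arden 4.
Farrow gets 4 under Adams and 3 under Jefferson.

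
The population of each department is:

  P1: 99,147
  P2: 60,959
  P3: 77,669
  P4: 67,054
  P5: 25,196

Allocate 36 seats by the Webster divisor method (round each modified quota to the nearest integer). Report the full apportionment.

P1 11; P2 7; P3 8; P4 7; P5 3

Standard divisor 330025/36 ≈ 9167.361; standard quotas: P1 10.815, P2 6.650, P3 8.472, P4 7.314, P5 2.748.
Rounding to the nearest integer gives P1 11, P2 7, P3 8, P4 7, P5 3 — total 36, matching the house size, so no adjustment is needed.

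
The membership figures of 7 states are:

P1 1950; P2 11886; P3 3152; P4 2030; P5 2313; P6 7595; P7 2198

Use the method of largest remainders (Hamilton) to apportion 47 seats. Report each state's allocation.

The standard divisor is 31124/47 ≈ 662.213.
Standard quotas: P1 2.9447, P2 17.9489, P3 4.7598, P4 3.0655, P5 3.4928, P6 11.4691, P7 3.3192.
Lower quotas: P1 2, P2 17, P3 4, P4 3, P5 3, P6 11, P7 3 (sum 43, leaving 4 seats).
Remainders in descending order: P2 0.9489, P1 0.9447, P3 0.7598, P5 0.4928, P6 0.4691, P7 0.3192, P4 0.0655.
Largest remainders: P2, P1, P3, P5 receive the extra seats.

P1 3, P2 18, P3 5, P4 3, P5 4, P6 11, P7 3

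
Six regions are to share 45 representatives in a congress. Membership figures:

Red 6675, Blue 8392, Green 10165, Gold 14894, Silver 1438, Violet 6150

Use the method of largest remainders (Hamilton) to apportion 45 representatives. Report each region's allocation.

Red=6, Blue=8, Green=10, Gold=14, Silver=1, Violet=6

Standard divisor: 47714 ÷ 45 ≈ 1060.311.
Standard quotas: Red 6.2953, Blue 7.9147, Green 9.5868, Gold 14.0468, Silver 1.3562, Violet 5.8002.
Lower quotas: Red 6, Blue 7, Green 9, Gold 14, Silver 1, Violet 5 (sum 42, leaving 3 seats).
Remainders in descending order: Blue 0.9147, Violet 0.8002, Green 0.5868, Silver 0.3562, Red 0.2953, Gold 0.0468.
Largest remainders: Blue, Violet, Green receive the extra seats.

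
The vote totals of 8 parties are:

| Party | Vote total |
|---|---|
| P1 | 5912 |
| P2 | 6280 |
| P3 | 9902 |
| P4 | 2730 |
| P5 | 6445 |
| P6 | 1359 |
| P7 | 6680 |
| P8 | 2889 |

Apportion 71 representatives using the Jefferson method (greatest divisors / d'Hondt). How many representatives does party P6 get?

Standard divisor 42197/71 ≈ 594.324; standard quotas: P1 9.947, P2 10.567, P3 16.661, P4 4.593, P5 10.844, P6 2.287, P7 11.240, P8 4.861.
Rounding down gives 9, 10, 16, 4, 10, 2, 11, 4 = 66 seats, so the divisor must be adjusted.
With modified divisor 560: modified quotas P1 10.557, P2 11.214, P3 17.682, P4 4.875, P5 11.509, P6 2.427, P7 11.929, P8 5.159.
Rounding down: P1 10, P2 11, P3 17, P4 4, P5 11, P6 2, P7 11, P8 5 (total 71).
P6 receives 2.

2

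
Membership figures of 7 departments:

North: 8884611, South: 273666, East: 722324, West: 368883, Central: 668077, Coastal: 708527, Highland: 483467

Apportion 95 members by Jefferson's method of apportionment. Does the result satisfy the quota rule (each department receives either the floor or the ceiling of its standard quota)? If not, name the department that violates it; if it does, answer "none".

North

Standard quotas: North 69.700, South 2.147, East 5.667, West 2.894, Central 5.241, Coastal 5.558, Highland 3.793.
Jefferson allocation: North 72, South 2, East 5, West 3, Central 5, Coastal 5, Highland 3.
North has quota 69.700 (lower 69, upper 70) but receives 72 — outside the quota interval.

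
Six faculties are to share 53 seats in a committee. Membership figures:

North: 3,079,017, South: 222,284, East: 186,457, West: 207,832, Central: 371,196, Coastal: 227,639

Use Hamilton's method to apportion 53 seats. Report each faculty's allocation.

Standard divisor: 4294425 ÷ 53 ≈ 81026.887.
Standard quotas: North 37.9999, South 2.7433, East 2.3012, West 2.5650, Central 4.5811, Coastal 2.8094.
Lower quotas: North 37, South 2, East 2, West 2, Central 4, Coastal 2 (sum 49, leaving 4 seats).
Remainders in descending order: North 0.9999, Coastal 0.8094, South 0.7433, Central 0.5811, West 0.5650, East 0.3012.
Largest remainders: North, Coastal, South, Central receive the extra seats.

North=38, South=3, East=2, West=2, Central=5, Coastal=3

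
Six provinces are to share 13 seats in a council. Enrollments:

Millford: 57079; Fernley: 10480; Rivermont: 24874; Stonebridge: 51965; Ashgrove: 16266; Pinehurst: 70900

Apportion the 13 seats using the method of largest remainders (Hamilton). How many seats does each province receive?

Millford 3, Fernley 1, Rivermont 1, Stonebridge 3, Ashgrove 1, Pinehurst 4

The standard divisor is 231564/13 ≈ 17812.615.
Standard quotas: Millford 3.2044, Fernley 0.5883, Rivermont 1.3964, Stonebridge 2.9173, Ashgrove 0.9132, Pinehurst 3.9803.
Lower quotas: Millford 3, Fernley 0, Rivermont 1, Stonebridge 2, Ashgrove 0, Pinehurst 3 (sum 9, leaving 4 seats).
Remainders in descending order: Pinehurst 0.9803, Stonebridge 0.9173, Ashgrove 0.9132, Fernley 0.5883, Rivermont 0.3964, Millford 0.2044.
Largest remainders: Pinehurst, Stonebridge, Ashgrove, Fernley receive the extra seats.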